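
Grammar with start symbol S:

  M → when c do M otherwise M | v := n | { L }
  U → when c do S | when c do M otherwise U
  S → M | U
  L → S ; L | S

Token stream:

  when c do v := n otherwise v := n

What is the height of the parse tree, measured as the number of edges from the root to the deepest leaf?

[S [M when c do [M v := n] otherwise [M v := n]]]

3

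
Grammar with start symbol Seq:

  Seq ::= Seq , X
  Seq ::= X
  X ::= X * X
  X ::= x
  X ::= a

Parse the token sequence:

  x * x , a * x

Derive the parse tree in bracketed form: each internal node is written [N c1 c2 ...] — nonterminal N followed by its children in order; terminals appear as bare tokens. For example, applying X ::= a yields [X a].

Seq
Seq , X
X , X
X * X , X
x * X , X
x * x , X
x * x , X * X
x * x , a * X
x * x , a * x

[Seq [Seq [X [X x] * [X x]]] , [X [X a] * [X x]]]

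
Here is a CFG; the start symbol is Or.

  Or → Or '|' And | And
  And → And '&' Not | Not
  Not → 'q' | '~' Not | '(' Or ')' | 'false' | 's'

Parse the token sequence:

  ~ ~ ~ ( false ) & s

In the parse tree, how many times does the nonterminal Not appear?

6

[Or [And [And [Not ~ [Not ~ [Not ~ [Not ( [Or [And [Not false]]] )]]]]] & [Not s]]]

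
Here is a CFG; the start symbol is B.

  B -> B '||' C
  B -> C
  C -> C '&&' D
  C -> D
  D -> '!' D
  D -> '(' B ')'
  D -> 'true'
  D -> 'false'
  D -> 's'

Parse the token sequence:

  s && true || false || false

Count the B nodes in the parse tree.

[B [B [B [C [C [D s]] && [D true]]] || [C [D false]]] || [C [D false]]]

3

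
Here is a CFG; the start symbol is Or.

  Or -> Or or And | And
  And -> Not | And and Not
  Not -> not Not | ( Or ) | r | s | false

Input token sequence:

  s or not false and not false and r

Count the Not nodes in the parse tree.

[Or [Or [And [Not s]]] or [And [And [And [Not not [Not false]]] and [Not not [Not false]]] and [Not r]]]

6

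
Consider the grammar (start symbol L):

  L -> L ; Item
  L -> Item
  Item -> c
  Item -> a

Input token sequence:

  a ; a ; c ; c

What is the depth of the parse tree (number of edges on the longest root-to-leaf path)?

[L [L [L [L [Item a]] ; [Item a]] ; [Item c]] ; [Item c]]

5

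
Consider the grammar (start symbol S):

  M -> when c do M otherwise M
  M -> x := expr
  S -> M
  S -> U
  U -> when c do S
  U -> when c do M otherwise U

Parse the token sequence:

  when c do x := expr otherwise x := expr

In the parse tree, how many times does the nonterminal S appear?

1

[S [M when c do [M x := expr] otherwise [M x := expr]]]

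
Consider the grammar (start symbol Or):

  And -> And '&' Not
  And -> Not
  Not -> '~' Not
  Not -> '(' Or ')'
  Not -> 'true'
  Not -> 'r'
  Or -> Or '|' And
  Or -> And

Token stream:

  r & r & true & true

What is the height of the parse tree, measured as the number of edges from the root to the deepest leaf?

6

[Or [And [And [And [And [Not r]] & [Not r]] & [Not true]] & [Not true]]]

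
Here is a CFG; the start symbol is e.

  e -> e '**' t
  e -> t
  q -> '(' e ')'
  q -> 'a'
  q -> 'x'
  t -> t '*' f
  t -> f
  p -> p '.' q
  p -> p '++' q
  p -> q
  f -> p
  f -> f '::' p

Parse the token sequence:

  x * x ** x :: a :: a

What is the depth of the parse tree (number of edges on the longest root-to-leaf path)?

[e [e [t [t [f [p [q x]]]] * [f [p [q x]]]]] ** [t [f [f [f [p [q x]]] :: [p [q a]]] :: [p [q a]]]]]

7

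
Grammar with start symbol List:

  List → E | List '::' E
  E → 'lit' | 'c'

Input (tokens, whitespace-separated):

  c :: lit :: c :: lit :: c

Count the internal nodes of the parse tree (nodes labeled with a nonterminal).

10

[List [List [List [List [List [E c]] :: [E lit]] :: [E c]] :: [E lit]] :: [E c]]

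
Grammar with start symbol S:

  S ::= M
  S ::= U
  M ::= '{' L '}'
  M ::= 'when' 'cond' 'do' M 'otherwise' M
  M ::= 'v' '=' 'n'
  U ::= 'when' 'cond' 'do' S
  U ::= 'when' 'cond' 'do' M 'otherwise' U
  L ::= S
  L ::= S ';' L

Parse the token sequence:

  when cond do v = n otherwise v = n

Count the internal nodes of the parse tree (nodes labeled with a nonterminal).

4

[S [M when cond do [M v = n] otherwise [M v = n]]]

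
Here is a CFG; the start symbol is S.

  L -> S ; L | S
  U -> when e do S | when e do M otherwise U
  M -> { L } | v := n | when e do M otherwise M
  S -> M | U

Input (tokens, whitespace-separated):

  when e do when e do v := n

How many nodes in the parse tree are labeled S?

[S [U when e do [S [U when e do [S [M v := n]]]]]]

3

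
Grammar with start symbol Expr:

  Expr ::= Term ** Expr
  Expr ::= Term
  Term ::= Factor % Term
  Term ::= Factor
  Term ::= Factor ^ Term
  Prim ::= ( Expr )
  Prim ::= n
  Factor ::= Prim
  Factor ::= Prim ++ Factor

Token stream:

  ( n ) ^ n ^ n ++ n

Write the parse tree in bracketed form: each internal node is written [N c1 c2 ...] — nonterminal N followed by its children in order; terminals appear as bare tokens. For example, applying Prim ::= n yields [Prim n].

[Expr [Term [Factor [Prim ( [Expr [Term [Factor [Prim n]]]] )]] ^ [Term [Factor [Prim n]] ^ [Term [Factor [Prim n] ++ [Factor [Prim n]]]]]]]

Expr
Term
Factor ^ Term
Prim ^ Term
( Expr ) ^ Term
( Term ) ^ Term
( Factor ) ^ Term
( Prim ) ^ Term
( n ) ^ Term
( n ) ^ Factor ^ Term
( n ) ^ Prim ^ Term
( n ) ^ n ^ Term
( n ) ^ n ^ Factor
( n ) ^ n ^ Prim ++ Factor
( n ) ^ n ^ n ++ Factor
( n ) ^ n ^ n ++ Prim
( n ) ^ n ^ n ++ n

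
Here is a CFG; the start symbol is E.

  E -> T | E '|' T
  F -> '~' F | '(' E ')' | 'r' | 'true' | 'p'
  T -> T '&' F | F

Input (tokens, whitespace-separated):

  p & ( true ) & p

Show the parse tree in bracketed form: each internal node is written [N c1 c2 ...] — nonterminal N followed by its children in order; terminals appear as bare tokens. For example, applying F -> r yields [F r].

[E [T [T [T [F p]] & [F ( [E [T [F true]]] )]] & [F p]]]

E
T
T & F
T & F & F
F & F & F
p & F & F
p & ( E ) & F
p & ( T ) & F
p & ( F ) & F
p & ( true ) & F
p & ( true ) & p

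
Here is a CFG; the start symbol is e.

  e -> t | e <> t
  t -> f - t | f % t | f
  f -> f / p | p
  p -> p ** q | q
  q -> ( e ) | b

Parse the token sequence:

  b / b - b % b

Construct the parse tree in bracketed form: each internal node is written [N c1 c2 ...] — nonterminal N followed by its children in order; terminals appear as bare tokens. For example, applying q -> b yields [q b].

[e [t [f [f [p [q b]]] / [p [q b]]] - [t [f [p [q b]]] % [t [f [p [q b]]]]]]]

e
t
f - t
f / p - t
p / p - t
q / p - t
b / p - t
b / q - t
b / b - t
b / b - f % t
b / b - p % t
b / b - q % t
b / b - b % t
b / b - b % f
b / b - b % p
b / b - b % q
b / b - b % b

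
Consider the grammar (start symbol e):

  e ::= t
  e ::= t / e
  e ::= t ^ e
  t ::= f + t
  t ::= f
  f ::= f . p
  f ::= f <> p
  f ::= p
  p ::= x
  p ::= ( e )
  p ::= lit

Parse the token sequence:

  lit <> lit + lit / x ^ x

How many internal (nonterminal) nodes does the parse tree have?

[e [t [f [f [p lit]] <> [p lit]] + [t [f [p lit]]]] / [e [t [f [p x]]] ^ [e [t [f [p x]]]]]]

17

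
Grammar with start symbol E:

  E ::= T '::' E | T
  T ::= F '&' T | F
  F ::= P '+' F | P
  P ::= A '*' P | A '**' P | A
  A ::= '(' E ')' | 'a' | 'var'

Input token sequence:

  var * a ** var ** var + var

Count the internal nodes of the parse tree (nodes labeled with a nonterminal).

14

[E [T [F [P [A var] * [P [A a] ** [P [A var] ** [P [A var]]]]] + [F [P [A var]]]]]]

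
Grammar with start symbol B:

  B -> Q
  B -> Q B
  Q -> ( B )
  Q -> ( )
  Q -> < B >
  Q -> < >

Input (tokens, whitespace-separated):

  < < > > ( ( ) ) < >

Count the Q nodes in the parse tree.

5

[B [Q < [B [Q < >]] >] [B [Q ( [B [Q ( )]] )] [B [Q < >]]]]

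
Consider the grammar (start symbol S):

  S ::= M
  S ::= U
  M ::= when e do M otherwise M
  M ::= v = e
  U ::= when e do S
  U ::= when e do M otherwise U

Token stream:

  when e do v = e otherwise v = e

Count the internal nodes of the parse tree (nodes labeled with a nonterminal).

4

[S [M when e do [M v = e] otherwise [M v = e]]]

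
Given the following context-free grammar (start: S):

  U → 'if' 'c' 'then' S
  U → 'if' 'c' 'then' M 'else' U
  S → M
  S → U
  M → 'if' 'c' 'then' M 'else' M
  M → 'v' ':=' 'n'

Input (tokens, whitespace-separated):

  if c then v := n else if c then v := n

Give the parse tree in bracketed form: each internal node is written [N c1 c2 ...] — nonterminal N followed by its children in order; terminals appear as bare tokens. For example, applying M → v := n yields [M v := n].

S
U
if c then M else U
if c then v := n else U
if c then v := n else if c then S
if c then v := n else if c then M
if c then v := n else if c then v := n

[S [U if c then [M v := n] else [U if c then [S [M v := n]]]]]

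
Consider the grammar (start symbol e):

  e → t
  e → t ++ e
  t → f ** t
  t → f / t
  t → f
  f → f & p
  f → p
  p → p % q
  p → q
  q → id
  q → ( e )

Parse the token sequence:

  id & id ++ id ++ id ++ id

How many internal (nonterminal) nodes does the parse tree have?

[e [t [f [f [p [q id]]] & [p [q id]]]] ++ [e [t [f [p [q id]]]] ++ [e [t [f [p [q id]]]] ++ [e [t [f [p [q id]]]]]]]]

23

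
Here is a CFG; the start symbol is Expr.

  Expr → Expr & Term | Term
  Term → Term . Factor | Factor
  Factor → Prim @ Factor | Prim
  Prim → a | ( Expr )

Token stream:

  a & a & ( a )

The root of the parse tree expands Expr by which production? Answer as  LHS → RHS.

Expr → Expr & Term

[Expr [Expr [Expr [Term [Factor [Prim a]]]] & [Term [Factor [Prim a]]]] & [Term [Factor [Prim ( [Expr [Term [Factor [Prim a]]]] )]]]]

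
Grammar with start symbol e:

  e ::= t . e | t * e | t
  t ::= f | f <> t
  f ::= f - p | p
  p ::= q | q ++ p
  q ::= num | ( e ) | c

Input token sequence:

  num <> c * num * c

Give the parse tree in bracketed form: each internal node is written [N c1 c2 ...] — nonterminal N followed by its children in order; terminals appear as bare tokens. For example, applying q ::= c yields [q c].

[e [t [f [p [q num]]] <> [t [f [p [q c]]]]] * [e [t [f [p [q num]]]] * [e [t [f [p [q c]]]]]]]

e
t * e
f <> t * e
p <> t * e
q <> t * e
num <> t * e
num <> f * e
num <> p * e
num <> q * e
num <> c * e
num <> c * t * e
num <> c * f * e
num <> c * p * e
num <> c * q * e
num <> c * num * e
num <> c * num * t
num <> c * num * f
num <> c * num * p
num <> c * num * q
num <> c * num * c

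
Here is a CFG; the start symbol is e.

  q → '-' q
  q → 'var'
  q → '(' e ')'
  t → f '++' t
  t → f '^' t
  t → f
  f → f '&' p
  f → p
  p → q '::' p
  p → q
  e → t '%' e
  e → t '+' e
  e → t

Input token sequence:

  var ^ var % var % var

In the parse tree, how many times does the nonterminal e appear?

3

[e [t [f [p [q var]]] ^ [t [f [p [q var]]]]] % [e [t [f [p [q var]]]] % [e [t [f [p [q var]]]]]]]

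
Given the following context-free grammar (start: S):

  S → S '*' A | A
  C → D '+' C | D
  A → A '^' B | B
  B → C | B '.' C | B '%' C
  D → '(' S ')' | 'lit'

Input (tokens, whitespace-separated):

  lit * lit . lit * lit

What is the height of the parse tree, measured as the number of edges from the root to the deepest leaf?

[S [S [S [A [B [C [D lit]]]]] * [A [B [B [C [D lit]]] . [C [D lit]]]]] * [A [B [C [D lit]]]]]

7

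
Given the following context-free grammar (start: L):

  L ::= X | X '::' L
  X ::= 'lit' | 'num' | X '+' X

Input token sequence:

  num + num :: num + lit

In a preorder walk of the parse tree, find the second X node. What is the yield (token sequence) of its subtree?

num

[L [X [X num] + [X num]] :: [L [X [X num] + [X lit]]]]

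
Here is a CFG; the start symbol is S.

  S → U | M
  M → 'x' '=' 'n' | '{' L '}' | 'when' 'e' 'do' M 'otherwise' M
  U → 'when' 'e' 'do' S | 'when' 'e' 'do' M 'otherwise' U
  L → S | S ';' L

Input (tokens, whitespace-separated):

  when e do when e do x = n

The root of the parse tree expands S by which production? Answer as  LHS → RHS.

S → U

[S [U when e do [S [U when e do [S [M x = n]]]]]]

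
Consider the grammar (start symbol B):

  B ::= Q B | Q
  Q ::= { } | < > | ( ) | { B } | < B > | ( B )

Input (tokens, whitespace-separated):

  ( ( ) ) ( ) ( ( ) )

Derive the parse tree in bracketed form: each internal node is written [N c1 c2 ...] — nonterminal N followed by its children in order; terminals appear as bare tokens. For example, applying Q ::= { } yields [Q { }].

[B [Q ( [B [Q ( )]] )] [B [Q ( )] [B [Q ( [B [Q ( )]] )]]]]

B
Q B
( B ) B
( Q ) B
( ( ) ) B
( ( ) ) Q B
( ( ) ) ( ) B
( ( ) ) ( ) Q
( ( ) ) ( ) ( B )
( ( ) ) ( ) ( Q )
( ( ) ) ( ) ( ( ) )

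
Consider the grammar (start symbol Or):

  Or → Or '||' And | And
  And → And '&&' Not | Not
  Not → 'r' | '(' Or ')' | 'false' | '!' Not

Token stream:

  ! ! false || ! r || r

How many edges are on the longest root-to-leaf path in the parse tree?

[Or [Or [Or [And [Not ! [Not ! [Not false]]]]] || [And [Not ! [Not r]]]] || [And [Not r]]]

7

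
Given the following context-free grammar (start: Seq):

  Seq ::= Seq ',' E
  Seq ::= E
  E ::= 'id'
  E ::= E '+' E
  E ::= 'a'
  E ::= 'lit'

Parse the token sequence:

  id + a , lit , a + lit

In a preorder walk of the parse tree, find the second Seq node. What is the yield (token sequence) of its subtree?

[Seq [Seq [Seq [E [E id] + [E a]]] , [E lit]] , [E [E a] + [E lit]]]

id + a , lit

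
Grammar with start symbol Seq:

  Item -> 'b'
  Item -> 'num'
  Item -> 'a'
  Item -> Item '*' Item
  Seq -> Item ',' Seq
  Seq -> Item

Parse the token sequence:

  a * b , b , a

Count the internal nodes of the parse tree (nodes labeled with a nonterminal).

8

[Seq [Item [Item a] * [Item b]] , [Seq [Item b] , [Seq [Item a]]]]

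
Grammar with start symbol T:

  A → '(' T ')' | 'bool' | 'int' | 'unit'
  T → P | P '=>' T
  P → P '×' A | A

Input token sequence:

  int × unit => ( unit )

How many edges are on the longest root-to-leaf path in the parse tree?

[T [P [P [A int]] × [A unit]] => [T [P [A ( [T [P [A unit]]] )]]]]

7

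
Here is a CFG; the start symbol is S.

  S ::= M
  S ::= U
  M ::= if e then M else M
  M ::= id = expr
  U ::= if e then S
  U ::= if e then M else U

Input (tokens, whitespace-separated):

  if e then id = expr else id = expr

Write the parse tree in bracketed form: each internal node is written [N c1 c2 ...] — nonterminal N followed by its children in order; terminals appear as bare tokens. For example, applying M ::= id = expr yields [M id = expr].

S
M
if e then M else M
if e then id = expr else M
if e then id = expr else id = expr

[S [M if e then [M id = expr] else [M id = expr]]]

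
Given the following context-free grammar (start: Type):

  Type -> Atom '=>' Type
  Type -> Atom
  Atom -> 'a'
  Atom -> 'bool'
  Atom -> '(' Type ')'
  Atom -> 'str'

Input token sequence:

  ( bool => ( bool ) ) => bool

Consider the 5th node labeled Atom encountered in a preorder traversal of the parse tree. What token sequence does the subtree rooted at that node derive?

bool

[Type [Atom ( [Type [Atom bool] => [Type [Atom ( [Type [Atom bool]] )]]] )] => [Type [Atom bool]]]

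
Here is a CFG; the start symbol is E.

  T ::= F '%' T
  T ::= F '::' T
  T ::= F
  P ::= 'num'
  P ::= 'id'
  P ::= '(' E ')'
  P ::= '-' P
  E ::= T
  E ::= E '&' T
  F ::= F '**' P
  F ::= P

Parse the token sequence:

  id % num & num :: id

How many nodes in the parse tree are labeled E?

[E [E [T [F [P id]] % [T [F [P num]]]]] & [T [F [P num]] :: [T [F [P id]]]]]

2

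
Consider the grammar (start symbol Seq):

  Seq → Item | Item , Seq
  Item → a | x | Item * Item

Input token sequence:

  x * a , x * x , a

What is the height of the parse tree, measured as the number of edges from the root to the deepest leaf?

4

[Seq [Item [Item x] * [Item a]] , [Seq [Item [Item x] * [Item x]] , [Seq [Item a]]]]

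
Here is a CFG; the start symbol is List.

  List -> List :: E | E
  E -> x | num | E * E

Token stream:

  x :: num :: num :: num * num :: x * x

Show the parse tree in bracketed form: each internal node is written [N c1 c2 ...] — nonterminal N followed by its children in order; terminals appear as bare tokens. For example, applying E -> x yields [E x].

List
List :: E
List :: E :: E
List :: E :: E :: E
List :: E :: E :: E :: E
E :: E :: E :: E :: E
x :: E :: E :: E :: E
x :: num :: E :: E :: E
x :: num :: num :: E :: E
x :: num :: num :: E * E :: E
x :: num :: num :: num * E :: E
x :: num :: num :: num * num :: E
x :: num :: num :: num * num :: E * E
x :: num :: num :: num * num :: x * E
x :: num :: num :: num * num :: x * x

[List [List [List [List [List [E x]] :: [E num]] :: [E num]] :: [E [E num] * [E num]]] :: [E [E x] * [E x]]]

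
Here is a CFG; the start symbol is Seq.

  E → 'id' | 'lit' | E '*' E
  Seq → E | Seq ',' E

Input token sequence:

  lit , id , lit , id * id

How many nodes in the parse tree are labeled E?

[Seq [Seq [Seq [Seq [E lit]] , [E id]] , [E lit]] , [E [E id] * [E id]]]

6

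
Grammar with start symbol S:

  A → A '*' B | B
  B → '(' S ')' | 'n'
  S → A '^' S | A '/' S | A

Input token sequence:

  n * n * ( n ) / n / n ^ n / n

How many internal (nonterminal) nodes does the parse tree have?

22

[S [A [A [A [B n]] * [B n]] * [B ( [S [A [B n]]] )]] / [S [A [B n]] / [S [A [B n]] ^ [S [A [B n]] / [S [A [B n]]]]]]]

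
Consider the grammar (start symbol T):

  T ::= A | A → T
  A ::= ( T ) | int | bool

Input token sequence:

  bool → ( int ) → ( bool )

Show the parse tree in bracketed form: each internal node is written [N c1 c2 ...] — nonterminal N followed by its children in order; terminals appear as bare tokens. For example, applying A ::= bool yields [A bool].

T
A → T
bool → T
bool → A → T
bool → ( T ) → T
bool → ( A ) → T
bool → ( int ) → T
bool → ( int ) → A
bool → ( int ) → ( T )
bool → ( int ) → ( A )
bool → ( int ) → ( bool )

[T [A bool] → [T [A ( [T [A int]] )] → [T [A ( [T [A bool]] )]]]]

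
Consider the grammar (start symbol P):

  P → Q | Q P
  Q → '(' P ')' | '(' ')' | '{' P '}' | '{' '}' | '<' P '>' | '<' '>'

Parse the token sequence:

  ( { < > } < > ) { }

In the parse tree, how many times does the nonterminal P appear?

5

[P [Q ( [P [Q { [P [Q < >]] }] [P [Q < >]]] )] [P [Q { }]]]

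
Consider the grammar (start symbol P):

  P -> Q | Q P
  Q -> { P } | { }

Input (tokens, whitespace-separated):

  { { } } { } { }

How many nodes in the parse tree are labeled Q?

4

[P [Q { [P [Q { }]] }] [P [Q { }] [P [Q { }]]]]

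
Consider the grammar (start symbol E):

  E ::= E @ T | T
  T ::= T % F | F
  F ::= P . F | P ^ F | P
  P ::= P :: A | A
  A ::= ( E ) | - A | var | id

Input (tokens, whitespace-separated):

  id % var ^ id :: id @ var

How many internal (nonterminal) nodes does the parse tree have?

[E [E [T [T [F [P [A id]]]] % [F [P [A var]] ^ [F [P [P [A id]] :: [A id]]]]]] @ [T [F [P [A var]]]]]

19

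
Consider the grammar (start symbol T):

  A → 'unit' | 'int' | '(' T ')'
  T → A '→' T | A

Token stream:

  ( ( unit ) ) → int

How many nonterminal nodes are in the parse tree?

8

[T [A ( [T [A ( [T [A unit]] )]] )] → [T [A int]]]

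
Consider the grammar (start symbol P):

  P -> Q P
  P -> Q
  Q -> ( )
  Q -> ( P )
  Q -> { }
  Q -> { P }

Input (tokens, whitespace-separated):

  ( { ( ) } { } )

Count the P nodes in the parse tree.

4

[P [Q ( [P [Q { [P [Q ( )]] }] [P [Q { }]]] )]]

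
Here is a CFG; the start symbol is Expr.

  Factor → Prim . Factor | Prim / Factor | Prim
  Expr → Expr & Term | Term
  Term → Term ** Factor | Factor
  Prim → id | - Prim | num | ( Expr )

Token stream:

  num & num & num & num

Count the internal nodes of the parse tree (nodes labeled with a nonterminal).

16

[Expr [Expr [Expr [Expr [Term [Factor [Prim num]]]] & [Term [Factor [Prim num]]]] & [Term [Factor [Prim num]]]] & [Term [Factor [Prim num]]]]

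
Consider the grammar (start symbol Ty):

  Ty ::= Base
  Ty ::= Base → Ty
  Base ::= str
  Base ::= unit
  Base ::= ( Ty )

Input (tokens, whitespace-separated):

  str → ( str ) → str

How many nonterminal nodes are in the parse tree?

[Ty [Base str] → [Ty [Base ( [Ty [Base str]] )] → [Ty [Base str]]]]

8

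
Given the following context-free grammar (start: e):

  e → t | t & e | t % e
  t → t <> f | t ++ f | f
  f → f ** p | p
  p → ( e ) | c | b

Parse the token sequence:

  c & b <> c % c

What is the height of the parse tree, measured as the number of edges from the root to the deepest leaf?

[e [t [f [p c]]] & [e [t [t [f [p b]]] <> [f [p c]]] % [e [t [f [p c]]]]]]

6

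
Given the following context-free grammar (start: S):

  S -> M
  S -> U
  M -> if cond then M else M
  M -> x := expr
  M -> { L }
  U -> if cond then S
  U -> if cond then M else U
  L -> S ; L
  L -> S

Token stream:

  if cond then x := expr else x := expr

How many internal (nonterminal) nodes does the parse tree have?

[S [M if cond then [M x := expr] else [M x := expr]]]

4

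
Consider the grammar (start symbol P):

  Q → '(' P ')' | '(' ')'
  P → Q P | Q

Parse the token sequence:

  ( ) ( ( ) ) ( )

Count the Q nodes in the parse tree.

4

[P [Q ( )] [P [Q ( [P [Q ( )]] )] [P [Q ( )]]]]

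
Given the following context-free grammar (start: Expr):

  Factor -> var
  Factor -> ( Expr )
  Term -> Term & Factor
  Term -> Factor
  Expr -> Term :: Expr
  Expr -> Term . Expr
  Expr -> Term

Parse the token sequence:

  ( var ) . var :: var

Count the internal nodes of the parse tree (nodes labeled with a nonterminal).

12

[Expr [Term [Factor ( [Expr [Term [Factor var]]] )]] . [Expr [Term [Factor var]] :: [Expr [Term [Factor var]]]]]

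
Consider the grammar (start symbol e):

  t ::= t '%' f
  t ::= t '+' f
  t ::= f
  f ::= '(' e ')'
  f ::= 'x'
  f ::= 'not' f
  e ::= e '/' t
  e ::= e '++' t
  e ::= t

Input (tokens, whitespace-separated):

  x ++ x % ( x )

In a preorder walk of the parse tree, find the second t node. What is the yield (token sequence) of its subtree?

[e [e [t [f x]]] ++ [t [t [f x]] % [f ( [e [t [f x]]] )]]]

x % ( x )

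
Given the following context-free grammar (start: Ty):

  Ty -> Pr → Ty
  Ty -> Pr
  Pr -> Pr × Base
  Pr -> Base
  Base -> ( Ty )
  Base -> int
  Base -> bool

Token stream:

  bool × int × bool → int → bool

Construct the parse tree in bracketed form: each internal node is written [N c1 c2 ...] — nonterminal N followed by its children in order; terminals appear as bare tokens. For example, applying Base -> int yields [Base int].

Ty
Pr → Ty
Pr × Base → Ty
Pr × Base × Base → Ty
Base × Base × Base → Ty
bool × Base × Base → Ty
bool × int × Base → Ty
bool × int × bool → Ty
bool × int × bool → Pr → Ty
bool × int × bool → Base → Ty
bool × int × bool → int → Ty
bool × int × bool → int → Pr
bool × int × bool → int → Base
bool × int × bool → int → bool

[Ty [Pr [Pr [Pr [Base bool]] × [Base int]] × [Base bool]] → [Ty [Pr [Base int]] → [Ty [Pr [Base bool]]]]]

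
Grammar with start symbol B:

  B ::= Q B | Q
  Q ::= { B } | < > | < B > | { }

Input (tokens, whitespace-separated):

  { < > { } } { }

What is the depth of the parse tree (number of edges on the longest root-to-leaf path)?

5

[B [Q { [B [Q < >] [B [Q { }]]] }] [B [Q { }]]]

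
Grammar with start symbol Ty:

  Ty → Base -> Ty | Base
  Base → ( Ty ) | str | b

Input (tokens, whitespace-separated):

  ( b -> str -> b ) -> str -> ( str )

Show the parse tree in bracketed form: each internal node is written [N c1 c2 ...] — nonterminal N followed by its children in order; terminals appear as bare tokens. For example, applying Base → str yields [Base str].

[Ty [Base ( [Ty [Base b] -> [Ty [Base str] -> [Ty [Base b]]]] )] -> [Ty [Base str] -> [Ty [Base ( [Ty [Base str]] )]]]]

Ty
Base -> Ty
( Ty ) -> Ty
( Base -> Ty ) -> Ty
( b -> Ty ) -> Ty
( b -> Base -> Ty ) -> Ty
( b -> str -> Ty ) -> Ty
( b -> str -> Base ) -> Ty
( b -> str -> b ) -> Ty
( b -> str -> b ) -> Base -> Ty
( b -> str -> b ) -> str -> Ty
( b -> str -> b ) -> str -> Base
( b -> str -> b ) -> str -> ( Ty )
( b -> str -> b ) -> str -> ( Base )
( b -> str -> b ) -> str -> ( str )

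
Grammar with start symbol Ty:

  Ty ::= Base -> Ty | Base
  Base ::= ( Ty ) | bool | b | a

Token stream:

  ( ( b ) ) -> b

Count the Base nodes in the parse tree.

4

[Ty [Base ( [Ty [Base ( [Ty [Base b]] )]] )] -> [Ty [Base b]]]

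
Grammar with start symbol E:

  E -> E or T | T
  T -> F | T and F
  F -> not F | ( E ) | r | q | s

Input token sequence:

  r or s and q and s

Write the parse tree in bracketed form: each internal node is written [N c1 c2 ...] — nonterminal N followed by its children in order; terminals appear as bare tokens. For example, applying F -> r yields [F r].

[E [E [T [F r]]] or [T [T [T [F s]] and [F q]] and [F s]]]

E
E or T
T or T
F or T
r or T
r or T and F
r or T and F and F
r or F and F and F
r or s and F and F
r or s and q and F
r or s and q and s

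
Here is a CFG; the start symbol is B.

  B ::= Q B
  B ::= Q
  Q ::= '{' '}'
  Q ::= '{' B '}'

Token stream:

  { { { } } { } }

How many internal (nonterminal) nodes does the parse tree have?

8

[B [Q { [B [Q { [B [Q { }]] }] [B [Q { }]]] }]]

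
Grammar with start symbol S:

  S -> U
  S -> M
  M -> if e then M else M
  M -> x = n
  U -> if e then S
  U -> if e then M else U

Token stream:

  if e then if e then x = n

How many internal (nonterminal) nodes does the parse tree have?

[S [U if e then [S [U if e then [S [M x = n]]]]]]

6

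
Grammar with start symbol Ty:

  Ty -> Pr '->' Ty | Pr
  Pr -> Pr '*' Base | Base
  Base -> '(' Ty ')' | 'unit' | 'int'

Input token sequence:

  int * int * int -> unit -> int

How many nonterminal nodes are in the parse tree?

13

[Ty [Pr [Pr [Pr [Base int]] * [Base int]] * [Base int]] -> [Ty [Pr [Base unit]] -> [Ty [Pr [Base int]]]]]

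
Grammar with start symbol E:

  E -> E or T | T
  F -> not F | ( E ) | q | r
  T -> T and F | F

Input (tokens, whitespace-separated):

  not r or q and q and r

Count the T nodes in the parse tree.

[E [E [T [F not [F r]]]] or [T [T [T [F q]] and [F q]] and [F r]]]

4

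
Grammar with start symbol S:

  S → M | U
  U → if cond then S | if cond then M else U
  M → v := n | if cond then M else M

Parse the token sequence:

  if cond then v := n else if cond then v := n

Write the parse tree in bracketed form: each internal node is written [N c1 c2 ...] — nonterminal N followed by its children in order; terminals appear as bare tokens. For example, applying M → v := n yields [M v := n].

[S [U if cond then [M v := n] else [U if cond then [S [M v := n]]]]]

S
U
if cond then M else U
if cond then v := n else U
if cond then v := n else if cond then S
if cond then v := n else if cond then M
if cond then v := n else if cond then v := n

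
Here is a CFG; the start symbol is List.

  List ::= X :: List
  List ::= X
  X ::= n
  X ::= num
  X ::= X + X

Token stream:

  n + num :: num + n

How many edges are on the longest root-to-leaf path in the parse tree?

4

[List [X [X n] + [X num]] :: [List [X [X num] + [X n]]]]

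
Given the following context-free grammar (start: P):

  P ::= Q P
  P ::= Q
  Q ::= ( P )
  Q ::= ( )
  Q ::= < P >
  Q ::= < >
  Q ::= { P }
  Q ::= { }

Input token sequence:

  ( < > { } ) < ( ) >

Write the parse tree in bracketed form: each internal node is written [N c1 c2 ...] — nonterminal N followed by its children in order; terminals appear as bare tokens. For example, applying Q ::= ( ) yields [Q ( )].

P
Q P
( P ) P
( Q P ) P
( < > P ) P
( < > Q ) P
( < > { } ) P
( < > { } ) Q
( < > { } ) < P >
( < > { } ) < Q >
( < > { } ) < ( ) >

[P [Q ( [P [Q < >] [P [Q { }]]] )] [P [Q < [P [Q ( )]] >]]]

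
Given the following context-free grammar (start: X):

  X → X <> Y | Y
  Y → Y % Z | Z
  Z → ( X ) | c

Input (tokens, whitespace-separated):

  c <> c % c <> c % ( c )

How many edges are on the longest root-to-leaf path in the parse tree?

6

[X [X [X [Y [Z c]]] <> [Y [Y [Z c]] % [Z c]]] <> [Y [Y [Z c]] % [Z ( [X [Y [Z c]]] )]]]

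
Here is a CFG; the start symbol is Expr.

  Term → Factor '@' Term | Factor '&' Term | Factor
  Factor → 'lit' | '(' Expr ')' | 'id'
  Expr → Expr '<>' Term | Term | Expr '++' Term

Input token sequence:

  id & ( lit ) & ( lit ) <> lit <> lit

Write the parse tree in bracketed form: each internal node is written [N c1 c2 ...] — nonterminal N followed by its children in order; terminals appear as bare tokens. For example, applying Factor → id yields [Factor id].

Expr
Expr <> Term
Expr <> Term <> Term
Term <> Term <> Term
Factor & Term <> Term <> Term
id & Term <> Term <> Term
id & Factor & Term <> Term <> Term
id & ( Expr ) & Term <> Term <> Term
id & ( Term ) & Term <> Term <> Term
id & ( Factor ) & Term <> Term <> Term
id & ( lit ) & Term <> Term <> Term
id & ( lit ) & Factor <> Term <> Term
id & ( lit ) & ( Expr ) <> Term <> Term
id & ( lit ) & ( Term ) <> Term <> Term
id & ( lit ) & ( Factor ) <> Term <> Term
id & ( lit ) & ( lit ) <> Term <> Term
id & ( lit ) & ( lit ) <> Factor <> Term
id & ( lit ) & ( lit ) <> lit <> Term
id & ( lit ) & ( lit ) <> lit <> Factor
id & ( lit ) & ( lit ) <> lit <> lit

[Expr [Expr [Expr [Term [Factor id] & [Term [Factor ( [Expr [Term [Factor lit]]] )] & [Term [Factor ( [Expr [Term [Factor lit]]] )]]]]] <> [Term [Factor lit]]] <> [Term [Factor lit]]]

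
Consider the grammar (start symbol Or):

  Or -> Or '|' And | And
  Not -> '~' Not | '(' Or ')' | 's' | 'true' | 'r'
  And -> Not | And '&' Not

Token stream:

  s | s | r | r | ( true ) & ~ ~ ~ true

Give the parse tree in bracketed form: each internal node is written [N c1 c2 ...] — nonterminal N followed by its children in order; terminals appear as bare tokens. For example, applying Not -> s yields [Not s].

[Or [Or [Or [Or [Or [And [Not s]]] | [And [Not s]]] | [And [Not r]]] | [And [Not r]]] | [And [And [Not ( [Or [And [Not true]]] )]] & [Not ~ [Not ~ [Not ~ [Not true]]]]]]

Or
Or | And
Or | And | And
Or | And | And | And
Or | And | And | And | And
And | And | And | And | And
Not | And | And | And | And
s | And | And | And | And
s | Not | And | And | And
s | s | And | And | And
s | s | Not | And | And
s | s | r | And | And
s | s | r | Not | And
s | s | r | r | And
s | s | r | r | And & Not
s | s | r | r | Not & Not
s | s | r | r | ( Or ) & Not
s | s | r | r | ( And ) & Not
s | s | r | r | ( Not ) & Not
s | s | r | r | ( true ) & Not
s | s | r | r | ( true ) & ~ Not
s | s | r | r | ( true ) & ~ ~ Not
s | s | r | r | ( true ) & ~ ~ ~ Not
s | s | r | r | ( true ) & ~ ~ ~ true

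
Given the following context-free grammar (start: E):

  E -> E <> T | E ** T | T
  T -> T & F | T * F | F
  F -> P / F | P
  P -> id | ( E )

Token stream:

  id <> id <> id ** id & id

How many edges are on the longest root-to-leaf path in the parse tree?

7

[E [E [E [E [T [F [P id]]]] <> [T [F [P id]]]] <> [T [F [P id]]]] ** [T [T [F [P id]]] & [F [P id]]]]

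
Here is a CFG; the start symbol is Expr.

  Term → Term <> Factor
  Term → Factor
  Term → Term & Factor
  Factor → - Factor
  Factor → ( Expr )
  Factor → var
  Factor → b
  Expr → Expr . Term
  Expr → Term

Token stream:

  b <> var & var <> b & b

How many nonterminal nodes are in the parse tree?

[Expr [Term [Term [Term [Term [Term [Factor b]] <> [Factor var]] & [Factor var]] <> [Factor b]] & [Factor b]]]

11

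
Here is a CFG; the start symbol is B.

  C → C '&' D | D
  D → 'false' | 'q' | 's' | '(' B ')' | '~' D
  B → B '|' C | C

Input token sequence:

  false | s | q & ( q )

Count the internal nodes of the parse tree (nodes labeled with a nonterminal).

[B [B [B [C [D false]]] | [C [D s]]] | [C [C [D q]] & [D ( [B [C [D q]]] )]]]

14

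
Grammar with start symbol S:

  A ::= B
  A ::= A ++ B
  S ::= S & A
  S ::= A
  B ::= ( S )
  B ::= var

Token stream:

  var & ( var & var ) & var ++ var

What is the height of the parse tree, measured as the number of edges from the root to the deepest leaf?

[S [S [S [A [B var]]] & [A [B ( [S [S [A [B var]]] & [A [B var]]] )]]] & [A [A [B var]] ++ [B var]]]

8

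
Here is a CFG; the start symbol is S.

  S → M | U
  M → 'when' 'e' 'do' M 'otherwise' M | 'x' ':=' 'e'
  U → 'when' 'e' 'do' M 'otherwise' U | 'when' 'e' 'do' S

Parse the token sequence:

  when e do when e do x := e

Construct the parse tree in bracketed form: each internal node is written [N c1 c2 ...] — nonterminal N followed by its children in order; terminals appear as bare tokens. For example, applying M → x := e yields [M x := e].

[S [U when e do [S [U when e do [S [M x := e]]]]]]

S
U
when e do S
when e do U
when e do when e do S
when e do when e do M
when e do when e do x := e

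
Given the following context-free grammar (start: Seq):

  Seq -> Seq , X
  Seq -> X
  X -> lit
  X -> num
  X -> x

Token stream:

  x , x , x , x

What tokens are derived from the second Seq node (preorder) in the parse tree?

x , x , x

[Seq [Seq [Seq [Seq [X x]] , [X x]] , [X x]] , [X x]]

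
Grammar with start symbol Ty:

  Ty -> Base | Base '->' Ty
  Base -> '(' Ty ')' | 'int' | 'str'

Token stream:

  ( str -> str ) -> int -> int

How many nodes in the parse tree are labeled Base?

[Ty [Base ( [Ty [Base str] -> [Ty [Base str]]] )] -> [Ty [Base int] -> [Ty [Base int]]]]

5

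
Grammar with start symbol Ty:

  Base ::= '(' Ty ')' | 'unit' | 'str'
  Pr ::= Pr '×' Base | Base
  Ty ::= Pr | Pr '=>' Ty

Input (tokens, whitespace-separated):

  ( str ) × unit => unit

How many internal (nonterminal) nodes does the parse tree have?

[Ty [Pr [Pr [Base ( [Ty [Pr [Base str]]] )]] × [Base unit]] => [Ty [Pr [Base unit]]]]

11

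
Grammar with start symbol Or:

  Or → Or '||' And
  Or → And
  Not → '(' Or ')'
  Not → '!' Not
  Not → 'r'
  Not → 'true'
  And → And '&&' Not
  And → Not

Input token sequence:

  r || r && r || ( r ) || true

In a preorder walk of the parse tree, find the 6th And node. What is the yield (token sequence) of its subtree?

[Or [Or [Or [Or [And [Not r]]] || [And [And [Not r]] && [Not r]]] || [And [Not ( [Or [And [Not r]]] )]]] || [And [Not true]]]

true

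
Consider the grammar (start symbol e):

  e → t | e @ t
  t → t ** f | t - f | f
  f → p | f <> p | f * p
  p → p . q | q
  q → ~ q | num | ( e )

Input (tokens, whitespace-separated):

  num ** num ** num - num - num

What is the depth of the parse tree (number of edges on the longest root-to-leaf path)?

[e [t [t [t [t [t [f [p [q num]]]] ** [f [p [q num]]]] ** [f [p [q num]]]] - [f [p [q num]]]] - [f [p [q num]]]]]

9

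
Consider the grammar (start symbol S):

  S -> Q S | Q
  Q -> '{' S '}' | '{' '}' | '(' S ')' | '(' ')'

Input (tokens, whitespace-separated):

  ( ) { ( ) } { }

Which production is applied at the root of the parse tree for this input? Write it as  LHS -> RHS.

S -> Q S

[S [Q ( )] [S [Q { [S [Q ( )]] }] [S [Q { }]]]]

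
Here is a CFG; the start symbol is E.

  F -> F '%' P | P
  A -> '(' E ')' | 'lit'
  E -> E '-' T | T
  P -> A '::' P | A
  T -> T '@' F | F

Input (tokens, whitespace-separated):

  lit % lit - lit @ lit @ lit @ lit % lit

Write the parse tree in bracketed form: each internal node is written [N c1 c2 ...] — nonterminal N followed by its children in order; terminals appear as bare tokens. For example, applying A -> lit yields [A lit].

[E [E [T [F [F [P [A lit]]] % [P [A lit]]]]] - [T [T [T [T [F [P [A lit]]]] @ [F [P [A lit]]]] @ [F [P [A lit]]]] @ [F [F [P [A lit]]] % [P [A lit]]]]]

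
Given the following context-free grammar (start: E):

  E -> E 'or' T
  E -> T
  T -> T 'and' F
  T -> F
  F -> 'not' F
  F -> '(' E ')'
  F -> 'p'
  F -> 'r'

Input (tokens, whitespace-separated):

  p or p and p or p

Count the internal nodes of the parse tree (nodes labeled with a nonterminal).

[E [E [E [T [F p]]] or [T [T [F p]] and [F p]]] or [T [F p]]]

11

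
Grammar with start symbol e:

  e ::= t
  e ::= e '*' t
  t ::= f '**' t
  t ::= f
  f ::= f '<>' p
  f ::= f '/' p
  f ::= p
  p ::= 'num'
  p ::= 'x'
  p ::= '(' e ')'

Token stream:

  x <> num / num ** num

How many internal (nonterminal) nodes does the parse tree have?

11

[e [t [f [f [f [p x]] <> [p num]] / [p num]] ** [t [f [p num]]]]]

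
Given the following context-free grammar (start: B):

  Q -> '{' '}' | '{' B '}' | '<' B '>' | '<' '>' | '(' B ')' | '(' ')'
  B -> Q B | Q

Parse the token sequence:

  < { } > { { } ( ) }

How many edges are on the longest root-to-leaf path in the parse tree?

[B [Q < [B [Q { }]] >] [B [Q { [B [Q { }] [B [Q ( )]]] }]]]

6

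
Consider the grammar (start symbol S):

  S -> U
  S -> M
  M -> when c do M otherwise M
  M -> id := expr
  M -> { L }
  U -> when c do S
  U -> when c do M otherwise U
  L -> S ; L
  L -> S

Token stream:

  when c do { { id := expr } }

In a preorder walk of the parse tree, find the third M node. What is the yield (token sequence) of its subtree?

id := expr

[S [U when c do [S [M { [L [S [M { [L [S [M id := expr]]] }]]] }]]]]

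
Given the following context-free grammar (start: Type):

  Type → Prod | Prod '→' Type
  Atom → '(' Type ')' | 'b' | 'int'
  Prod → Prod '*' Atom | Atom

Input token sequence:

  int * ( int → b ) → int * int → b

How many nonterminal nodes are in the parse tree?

[Type [Prod [Prod [Atom int]] * [Atom ( [Type [Prod [Atom int]] → [Type [Prod [Atom b]]]] )]] → [Type [Prod [Prod [Atom int]] * [Atom int]] → [Type [Prod [Atom b]]]]]

19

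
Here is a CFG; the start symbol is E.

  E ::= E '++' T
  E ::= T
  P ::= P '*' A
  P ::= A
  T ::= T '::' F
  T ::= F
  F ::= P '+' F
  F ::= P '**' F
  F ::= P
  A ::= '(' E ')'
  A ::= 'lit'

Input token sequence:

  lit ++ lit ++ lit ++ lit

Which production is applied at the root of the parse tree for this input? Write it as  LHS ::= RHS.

E ::= E '++' T

[E [E [E [E [T [F [P [A lit]]]]] ++ [T [F [P [A lit]]]]] ++ [T [F [P [A lit]]]]] ++ [T [F [P [A lit]]]]]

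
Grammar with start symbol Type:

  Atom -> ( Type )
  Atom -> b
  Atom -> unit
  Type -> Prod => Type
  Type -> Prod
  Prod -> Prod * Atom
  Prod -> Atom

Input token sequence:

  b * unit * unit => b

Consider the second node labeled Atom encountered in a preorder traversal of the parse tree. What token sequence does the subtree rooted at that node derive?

[Type [Prod [Prod [Prod [Atom b]] * [Atom unit]] * [Atom unit]] => [Type [Prod [Atom b]]]]

unit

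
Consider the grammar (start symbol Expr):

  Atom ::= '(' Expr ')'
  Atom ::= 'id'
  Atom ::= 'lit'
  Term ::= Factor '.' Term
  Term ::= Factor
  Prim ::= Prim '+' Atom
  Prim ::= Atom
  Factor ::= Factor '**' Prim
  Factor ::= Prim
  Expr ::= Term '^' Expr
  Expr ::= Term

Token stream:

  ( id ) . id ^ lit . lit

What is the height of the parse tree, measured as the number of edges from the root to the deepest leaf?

10

[Expr [Term [Factor [Prim [Atom ( [Expr [Term [Factor [Prim [Atom id]]]]] )]]] . [Term [Factor [Prim [Atom id]]]]] ^ [Expr [Term [Factor [Prim [Atom lit]]] . [Term [Factor [Prim [Atom lit]]]]]]]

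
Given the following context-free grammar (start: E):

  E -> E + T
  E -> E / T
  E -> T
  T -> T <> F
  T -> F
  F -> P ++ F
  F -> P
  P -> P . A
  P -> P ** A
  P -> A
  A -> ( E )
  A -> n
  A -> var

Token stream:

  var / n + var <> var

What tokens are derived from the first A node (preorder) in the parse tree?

[E [E [E [T [F [P [A var]]]]] / [T [F [P [A n]]]]] + [T [T [F [P [A var]]]] <> [F [P [A var]]]]]

var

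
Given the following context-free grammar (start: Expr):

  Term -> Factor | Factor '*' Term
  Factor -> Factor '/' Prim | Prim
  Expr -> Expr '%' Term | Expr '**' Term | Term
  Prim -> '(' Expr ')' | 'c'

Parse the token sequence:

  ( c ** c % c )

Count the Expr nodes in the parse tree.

4

[Expr [Term [Factor [Prim ( [Expr [Expr [Expr [Term [Factor [Prim c]]]] ** [Term [Factor [Prim c]]]] % [Term [Factor [Prim c]]]] )]]]]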